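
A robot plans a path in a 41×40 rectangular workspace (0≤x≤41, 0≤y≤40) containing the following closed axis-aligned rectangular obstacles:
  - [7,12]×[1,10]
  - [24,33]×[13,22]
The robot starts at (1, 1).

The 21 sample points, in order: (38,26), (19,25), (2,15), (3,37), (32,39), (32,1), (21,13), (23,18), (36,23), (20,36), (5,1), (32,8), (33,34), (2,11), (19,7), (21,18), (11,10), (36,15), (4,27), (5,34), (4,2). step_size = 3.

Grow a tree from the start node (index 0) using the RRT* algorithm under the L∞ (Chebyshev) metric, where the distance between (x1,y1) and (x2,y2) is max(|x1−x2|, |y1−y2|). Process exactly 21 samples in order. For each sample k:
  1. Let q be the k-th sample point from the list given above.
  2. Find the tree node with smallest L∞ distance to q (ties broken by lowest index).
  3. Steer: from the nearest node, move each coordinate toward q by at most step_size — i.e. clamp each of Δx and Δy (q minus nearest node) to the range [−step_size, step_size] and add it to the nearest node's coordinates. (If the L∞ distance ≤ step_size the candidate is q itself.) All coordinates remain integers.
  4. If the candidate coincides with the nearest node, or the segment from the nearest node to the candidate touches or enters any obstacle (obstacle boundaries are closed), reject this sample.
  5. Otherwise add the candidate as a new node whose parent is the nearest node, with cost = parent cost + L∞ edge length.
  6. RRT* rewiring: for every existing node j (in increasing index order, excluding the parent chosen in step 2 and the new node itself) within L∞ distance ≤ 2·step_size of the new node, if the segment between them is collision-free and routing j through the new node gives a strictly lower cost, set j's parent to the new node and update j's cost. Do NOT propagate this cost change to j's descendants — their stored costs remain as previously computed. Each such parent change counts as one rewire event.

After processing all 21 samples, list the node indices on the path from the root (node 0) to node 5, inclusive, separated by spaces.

Path: 0 1 2 3 4 5

1. q=(38,26) nearest=0 d=37 new=(4,4) → add node 1 parent=0 cost=3
2. q=(19,25) nearest=1 d=21 new=(7,7) → blocked by [7,12]×[1,10], reject
3. q=(2,15) nearest=1 d=11 new=(2,7) → add node 2 parent=1 cost=6
4. q=(3,37) nearest=2 d=30 new=(3,10) → add node 3 parent=2 cost=9
5. q=(32,39) nearest=3 d=29 new=(6,13) → add node 4 parent=3 cost=12
6. q=(32,1) nearest=4 d=26 new=(9,10) → blocked by [7,12]×[1,10], reject
7. q=(21,13) nearest=4 d=15 new=(9,13) → add node 5 parent=4 cost=15
8. q=(23,18) nearest=5 d=14 new=(12,16) → add node 6 parent=5 cost=18
9. q=(36,23) nearest=6 d=24 new=(15,19) → add node 7 parent=6 cost=21
10. q=(20,36) nearest=7 d=17 new=(18,22) → add node 8 parent=7 cost=24
11. q=(5,1) nearest=1 d=3 new=(5,1) → add node 9 parent=1 cost=6
12. q=(32,8) nearest=8 d=14 new=(21,19) → add node 10 parent=8 cost=27
13. q=(33,34) nearest=8 d=15 new=(21,25) → add node 11 parent=8 cost=27
14. q=(2,11) nearest=3 d=1 new=(2,11) → add node 12 parent=3 cost=10
15. q=(19,7) nearest=6 d=9 new=(15,13) → add node 13 parent=6 cost=21
16. q=(21,18) nearest=10 d=1 new=(21,18) → add node 14 parent=10 cost=28
17. q=(11,10) nearest=5 d=3 new=(11,10) → blocked by [7,12]×[1,10], reject
18. q=(36,15) nearest=10 d=15 new=(24,16) → blocked by [24,33]×[13,22], reject
19. q=(4,27) nearest=6 d=11 new=(9,19) → add node 15 parent=6 cost=21
20. q=(5,34) nearest=8 d=13 new=(15,25) → add node 16 parent=8 cost=27
21. q=(4,2) nearest=9 d=1 new=(4,2) → add node 17 parent=9 cost=7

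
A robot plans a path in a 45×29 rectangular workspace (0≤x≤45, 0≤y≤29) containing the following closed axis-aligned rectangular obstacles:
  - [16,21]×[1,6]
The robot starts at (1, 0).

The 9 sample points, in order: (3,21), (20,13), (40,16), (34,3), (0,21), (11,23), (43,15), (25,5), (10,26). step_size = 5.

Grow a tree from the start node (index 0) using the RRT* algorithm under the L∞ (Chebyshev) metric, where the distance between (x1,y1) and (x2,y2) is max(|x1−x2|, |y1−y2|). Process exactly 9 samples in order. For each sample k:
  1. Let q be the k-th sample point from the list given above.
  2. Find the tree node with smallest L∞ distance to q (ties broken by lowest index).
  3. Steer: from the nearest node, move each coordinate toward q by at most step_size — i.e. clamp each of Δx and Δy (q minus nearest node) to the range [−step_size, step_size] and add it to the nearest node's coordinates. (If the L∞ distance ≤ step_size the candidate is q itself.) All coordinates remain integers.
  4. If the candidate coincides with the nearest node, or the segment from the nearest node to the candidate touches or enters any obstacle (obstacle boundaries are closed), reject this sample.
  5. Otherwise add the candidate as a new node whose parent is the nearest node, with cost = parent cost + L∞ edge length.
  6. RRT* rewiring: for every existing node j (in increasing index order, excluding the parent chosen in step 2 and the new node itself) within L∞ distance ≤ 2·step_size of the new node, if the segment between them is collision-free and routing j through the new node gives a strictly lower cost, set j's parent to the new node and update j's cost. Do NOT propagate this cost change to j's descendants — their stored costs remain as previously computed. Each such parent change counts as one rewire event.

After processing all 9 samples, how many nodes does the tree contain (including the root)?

Node count: 10

1. q=(3,21) nearest=0 d=21 new=(3,5) → add node 1 parent=0 cost=5
2. q=(20,13) nearest=1 d=17 new=(8,10) → add node 2 parent=1 cost=10
3. q=(40,16) nearest=2 d=32 new=(13,15) → add node 3 parent=2 cost=15
4. q=(34,3) nearest=3 d=21 new=(18,10) → add node 4 parent=3 cost=20
5. q=(0,21) nearest=2 d=11 new=(3,15) → add node 5 parent=2 cost=15
6. q=(11,23) nearest=3 d=8 new=(11,20) → add node 6 parent=3 cost=20
7. q=(43,15) nearest=4 d=25 new=(23,15) → add node 7 parent=4 cost=25
8. q=(25,5) nearest=4 d=7 new=(23,5) → add node 8 parent=4 cost=25
9. q=(10,26) nearest=6 d=6 new=(10,25) → add node 9 parent=6 cost=25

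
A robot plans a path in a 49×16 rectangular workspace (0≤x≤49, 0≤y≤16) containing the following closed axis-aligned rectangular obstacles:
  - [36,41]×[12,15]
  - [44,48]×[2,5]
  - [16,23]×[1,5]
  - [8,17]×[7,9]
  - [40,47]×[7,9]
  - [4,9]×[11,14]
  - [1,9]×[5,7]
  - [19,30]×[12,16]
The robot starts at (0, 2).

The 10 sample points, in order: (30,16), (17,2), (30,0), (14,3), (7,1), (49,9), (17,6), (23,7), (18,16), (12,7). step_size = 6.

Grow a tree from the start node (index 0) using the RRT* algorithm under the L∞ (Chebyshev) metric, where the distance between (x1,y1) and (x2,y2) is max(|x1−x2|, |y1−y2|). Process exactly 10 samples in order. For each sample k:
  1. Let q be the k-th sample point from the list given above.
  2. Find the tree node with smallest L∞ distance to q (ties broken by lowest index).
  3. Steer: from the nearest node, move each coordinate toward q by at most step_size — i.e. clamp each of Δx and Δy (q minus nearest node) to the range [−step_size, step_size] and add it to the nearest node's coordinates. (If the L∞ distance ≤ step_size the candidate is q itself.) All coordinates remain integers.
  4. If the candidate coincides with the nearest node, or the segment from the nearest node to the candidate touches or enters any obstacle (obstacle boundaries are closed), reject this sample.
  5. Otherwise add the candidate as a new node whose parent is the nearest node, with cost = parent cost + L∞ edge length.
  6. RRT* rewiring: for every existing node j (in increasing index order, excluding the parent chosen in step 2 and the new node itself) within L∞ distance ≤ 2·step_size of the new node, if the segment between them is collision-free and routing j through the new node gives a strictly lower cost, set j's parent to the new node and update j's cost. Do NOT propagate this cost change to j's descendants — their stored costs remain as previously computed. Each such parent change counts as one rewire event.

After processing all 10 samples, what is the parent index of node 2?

Parent of node 2: 1

1. q=(30,16) nearest=0 d=30 new=(6,8) → blocked by [1,9]×[5,7], reject
2. q=(17,2) nearest=0 d=17 new=(6,2) → add node 1 parent=0 cost=6
3. q=(30,0) nearest=1 d=24 new=(12,0) → add node 2 parent=1 cost=12
4. q=(14,3) nearest=2 d=3 new=(14,3) → add node 3 parent=2 cost=15
5. q=(7,1) nearest=1 d=1 new=(7,1) → add node 4 parent=1 cost=7; rewire 3→4 (14<15)
6. q=(49,9) nearest=3 d=35 new=(20,9) → blocked by [16,23]×[1,5], reject
7. q=(17,6) nearest=3 d=3 new=(17,6) → blocked by [16,23]×[1,5], reject
8. q=(23,7) nearest=3 d=9 new=(20,7) → blocked by [16,23]×[1,5], reject
9. q=(18,16) nearest=3 d=13 new=(18,9) → blocked by [8,17]×[7,9], reject
10. q=(12,7) nearest=3 d=4 new=(12,7) → blocked by [8,17]×[7,9], reject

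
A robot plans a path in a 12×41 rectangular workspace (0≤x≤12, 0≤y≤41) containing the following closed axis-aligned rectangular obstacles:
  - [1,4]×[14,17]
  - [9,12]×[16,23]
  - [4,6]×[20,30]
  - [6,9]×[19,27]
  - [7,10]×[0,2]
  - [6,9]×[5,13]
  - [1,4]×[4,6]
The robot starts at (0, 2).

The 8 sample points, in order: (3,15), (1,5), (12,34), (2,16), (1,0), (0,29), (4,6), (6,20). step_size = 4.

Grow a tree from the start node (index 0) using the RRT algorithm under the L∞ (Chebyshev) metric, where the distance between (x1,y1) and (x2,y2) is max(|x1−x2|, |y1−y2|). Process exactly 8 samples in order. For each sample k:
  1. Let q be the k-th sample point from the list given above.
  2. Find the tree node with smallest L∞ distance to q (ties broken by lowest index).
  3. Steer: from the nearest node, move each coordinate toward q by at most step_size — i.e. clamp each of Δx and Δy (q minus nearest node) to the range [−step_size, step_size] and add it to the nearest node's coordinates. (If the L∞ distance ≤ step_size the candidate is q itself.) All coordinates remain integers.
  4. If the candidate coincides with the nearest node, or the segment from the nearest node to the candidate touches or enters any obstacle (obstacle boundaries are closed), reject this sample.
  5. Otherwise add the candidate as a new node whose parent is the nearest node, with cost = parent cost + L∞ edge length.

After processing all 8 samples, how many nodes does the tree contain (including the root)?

Node count: 4

1. q=(3,15) nearest=0 d=13 new=(3,6) → blocked by [1,4]×[4,6], reject
2. q=(1,5) nearest=0 d=3 new=(1,5) → blocked by [1,4]×[4,6], reject
3. q=(12,34) nearest=0 d=32 new=(4,6) → blocked by [1,4]×[4,6], reject
4. q=(2,16) nearest=0 d=14 new=(2,6) → blocked by [1,4]×[4,6], reject
5. q=(1,0) nearest=0 d=2 new=(1,0) → add node 1 parent=0 cost=2
6. q=(0,29) nearest=0 d=27 new=(0,6) → add node 2 parent=0 cost=4
7. q=(4,6) nearest=0 d=4 new=(4,6) → blocked by [1,4]×[4,6], reject
8. q=(6,20) nearest=2 d=14 new=(4,10) → add node 3 parent=2 cost=8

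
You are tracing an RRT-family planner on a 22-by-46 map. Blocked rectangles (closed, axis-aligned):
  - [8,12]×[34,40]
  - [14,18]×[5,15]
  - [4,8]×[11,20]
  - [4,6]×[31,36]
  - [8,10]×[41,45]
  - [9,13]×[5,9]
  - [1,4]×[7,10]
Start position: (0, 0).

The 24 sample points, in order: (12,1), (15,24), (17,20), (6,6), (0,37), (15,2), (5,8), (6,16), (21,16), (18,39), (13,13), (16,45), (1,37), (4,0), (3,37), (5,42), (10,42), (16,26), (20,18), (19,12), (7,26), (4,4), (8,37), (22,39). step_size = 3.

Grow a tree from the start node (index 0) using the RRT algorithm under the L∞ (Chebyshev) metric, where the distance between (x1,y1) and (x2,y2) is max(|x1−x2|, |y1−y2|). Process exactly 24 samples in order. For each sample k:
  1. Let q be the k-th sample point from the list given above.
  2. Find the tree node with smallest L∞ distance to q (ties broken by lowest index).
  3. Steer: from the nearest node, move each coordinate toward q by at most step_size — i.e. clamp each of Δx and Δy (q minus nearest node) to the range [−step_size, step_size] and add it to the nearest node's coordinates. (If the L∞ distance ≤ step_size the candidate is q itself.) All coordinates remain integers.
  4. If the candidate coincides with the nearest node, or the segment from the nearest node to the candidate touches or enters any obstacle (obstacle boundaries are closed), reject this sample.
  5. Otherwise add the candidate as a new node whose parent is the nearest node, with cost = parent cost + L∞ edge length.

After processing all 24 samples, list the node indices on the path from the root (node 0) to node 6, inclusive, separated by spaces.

Path: 0 1 6

1. q=(12,1) nearest=0 d=12 new=(3,1) → add node 1 parent=0 cost=3
2. q=(15,24) nearest=1 d=23 new=(6,4) → add node 2 parent=1 cost=6
3. q=(17,20) nearest=2 d=16 new=(9,7) → blocked by [9,13]×[5,9], reject
4. q=(6,6) nearest=2 d=2 new=(6,6) → add node 3 parent=2 cost=8
5. q=(0,37) nearest=3 d=31 new=(3,9) → blocked by [1,4]×[7,10], reject
6. q=(15,2) nearest=2 d=9 new=(9,2) → add node 4 parent=2 cost=9
7. q=(5,8) nearest=3 d=2 new=(5,8) → add node 5 parent=3 cost=10
8. q=(6,16) nearest=5 d=8 new=(6,11) → blocked by [4,8]×[11,20], reject
9. q=(21,16) nearest=4 d=14 new=(12,5) → blocked by [9,13]×[5,9], reject
10. q=(18,39) nearest=5 d=31 new=(8,11) → blocked by [4,8]×[11,20], reject
11. q=(13,13) nearest=3 d=7 new=(9,9) → blocked by [9,13]×[5,9], reject
12. q=(16,45) nearest=5 d=37 new=(8,11) → blocked by [4,8]×[11,20], reject
13. q=(1,37) nearest=5 d=29 new=(2,11) → blocked by [1,4]×[7,10], reject
14. q=(4,0) nearest=1 d=1 new=(4,0) → add node 6 parent=1 cost=4
15. q=(3,37) nearest=5 d=29 new=(3,11) → blocked by [1,4]×[7,10], reject
16. q=(5,42) nearest=5 d=34 new=(5,11) → blocked by [4,8]×[11,20], reject
17. q=(10,42) nearest=5 d=34 new=(8,11) → blocked by [4,8]×[11,20], reject
18. q=(16,26) nearest=5 d=18 new=(8,11) → blocked by [4,8]×[11,20], reject
19. q=(20,18) nearest=2 d=14 new=(9,7) → blocked by [9,13]×[5,9], reject
20. q=(19,12) nearest=4 d=10 new=(12,5) → blocked by [9,13]×[5,9], reject
21. q=(7,26) nearest=5 d=18 new=(7,11) → blocked by [4,8]×[11,20], reject
22. q=(4,4) nearest=2 d=2 new=(4,4) → add node 7 parent=2 cost=8
23. q=(8,37) nearest=5 d=29 new=(8,11) → blocked by [4,8]×[11,20], reject
24. q=(22,39) nearest=5 d=31 new=(8,11) → blocked by [4,8]×[11,20], reject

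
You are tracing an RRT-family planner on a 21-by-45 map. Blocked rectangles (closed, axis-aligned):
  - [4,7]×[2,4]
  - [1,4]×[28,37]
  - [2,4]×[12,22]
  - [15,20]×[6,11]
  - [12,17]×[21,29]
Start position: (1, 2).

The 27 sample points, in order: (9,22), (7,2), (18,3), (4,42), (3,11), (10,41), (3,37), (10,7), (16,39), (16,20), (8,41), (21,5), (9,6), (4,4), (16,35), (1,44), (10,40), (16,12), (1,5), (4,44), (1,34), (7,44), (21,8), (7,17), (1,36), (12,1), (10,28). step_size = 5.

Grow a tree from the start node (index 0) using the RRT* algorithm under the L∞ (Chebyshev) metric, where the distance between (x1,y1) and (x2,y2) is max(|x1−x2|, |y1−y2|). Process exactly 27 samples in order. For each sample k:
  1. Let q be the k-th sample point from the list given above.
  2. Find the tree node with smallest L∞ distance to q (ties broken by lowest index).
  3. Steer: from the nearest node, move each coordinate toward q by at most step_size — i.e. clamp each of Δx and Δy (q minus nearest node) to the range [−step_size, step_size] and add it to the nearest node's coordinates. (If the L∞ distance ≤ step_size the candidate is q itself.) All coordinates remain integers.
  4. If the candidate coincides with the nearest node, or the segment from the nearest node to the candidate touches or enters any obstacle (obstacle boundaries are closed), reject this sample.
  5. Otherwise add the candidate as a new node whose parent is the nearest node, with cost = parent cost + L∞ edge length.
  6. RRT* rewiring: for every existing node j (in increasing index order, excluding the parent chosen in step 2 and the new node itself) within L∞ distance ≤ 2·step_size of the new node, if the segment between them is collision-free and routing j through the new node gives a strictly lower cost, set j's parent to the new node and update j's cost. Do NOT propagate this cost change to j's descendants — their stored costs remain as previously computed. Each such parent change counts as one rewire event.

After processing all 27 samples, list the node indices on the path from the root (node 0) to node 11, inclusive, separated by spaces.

Path: 0 11

1. q=(9,22) nearest=0 d=20 new=(6,7) → add node 1 parent=0 cost=5
2. q=(7,2) nearest=1 d=5 new=(7,2) → blocked by [4,7]×[2,4], reject
3. q=(18,3) nearest=1 d=12 new=(11,3) → add node 2 parent=1 cost=10
4. q=(4,42) nearest=1 d=35 new=(4,12) → blocked by [2,4]×[12,22], reject
5. q=(3,11) nearest=1 d=4 new=(3,11) → add node 3 parent=1 cost=9
6. q=(10,41) nearest=3 d=30 new=(8,16) → blocked by [2,4]×[12,22], reject
7. q=(3,37) nearest=3 d=26 new=(3,16) → blocked by [2,4]×[12,22], reject
8. q=(10,7) nearest=1 d=4 new=(10,7) → add node 4 parent=1 cost=9
9. q=(16,39) nearest=3 d=28 new=(8,16) → blocked by [2,4]×[12,22], reject
10. q=(16,20) nearest=1 d=13 new=(11,12) → add node 5 parent=1 cost=10
11. q=(8,41) nearest=5 d=29 new=(8,17) → add node 6 parent=5 cost=15
12. q=(21,5) nearest=2 d=10 new=(16,5) → add node 7 parent=2 cost=15
13. q=(9,6) nearest=4 d=1 new=(9,6) → add node 8 parent=4 cost=10
14. q=(4,4) nearest=0 d=3 new=(4,4) → blocked by [4,7]×[2,4], reject
15. q=(16,35) nearest=6 d=18 new=(13,22) → blocked by [12,17]×[21,29], reject
16. q=(1,44) nearest=6 d=27 new=(3,22) → blocked by [2,4]×[12,22], reject
17. q=(10,40) nearest=6 d=23 new=(10,22) → add node 9 parent=6 cost=20
18. q=(16,12) nearest=5 d=5 new=(16,12) → add node 10 parent=5 cost=15
19. q=(1,5) nearest=0 d=3 new=(1,5) → add node 11 parent=0 cost=3
20. q=(4,44) nearest=9 d=22 new=(5,27) → add node 12 parent=9 cost=25
21. q=(1,34) nearest=12 d=7 new=(1,32) → blocked by [1,4]×[28,37], reject
22. q=(7,44) nearest=12 d=17 new=(7,32) → add node 13 parent=12 cost=30
23. q=(21,8) nearest=7 d=5 new=(21,8) → blocked by [15,20]×[6,11], reject
24. q=(7,17) nearest=6 d=1 new=(7,17) → add node 14 parent=6 cost=16
25. q=(1,36) nearest=13 d=6 new=(2,36) → blocked by [1,4]×[28,37], reject
26. q=(12,1) nearest=2 d=2 new=(12,1) → add node 15 parent=2 cost=12
27. q=(10,28) nearest=13 d=4 new=(10,28) → add node 16 parent=13 cost=34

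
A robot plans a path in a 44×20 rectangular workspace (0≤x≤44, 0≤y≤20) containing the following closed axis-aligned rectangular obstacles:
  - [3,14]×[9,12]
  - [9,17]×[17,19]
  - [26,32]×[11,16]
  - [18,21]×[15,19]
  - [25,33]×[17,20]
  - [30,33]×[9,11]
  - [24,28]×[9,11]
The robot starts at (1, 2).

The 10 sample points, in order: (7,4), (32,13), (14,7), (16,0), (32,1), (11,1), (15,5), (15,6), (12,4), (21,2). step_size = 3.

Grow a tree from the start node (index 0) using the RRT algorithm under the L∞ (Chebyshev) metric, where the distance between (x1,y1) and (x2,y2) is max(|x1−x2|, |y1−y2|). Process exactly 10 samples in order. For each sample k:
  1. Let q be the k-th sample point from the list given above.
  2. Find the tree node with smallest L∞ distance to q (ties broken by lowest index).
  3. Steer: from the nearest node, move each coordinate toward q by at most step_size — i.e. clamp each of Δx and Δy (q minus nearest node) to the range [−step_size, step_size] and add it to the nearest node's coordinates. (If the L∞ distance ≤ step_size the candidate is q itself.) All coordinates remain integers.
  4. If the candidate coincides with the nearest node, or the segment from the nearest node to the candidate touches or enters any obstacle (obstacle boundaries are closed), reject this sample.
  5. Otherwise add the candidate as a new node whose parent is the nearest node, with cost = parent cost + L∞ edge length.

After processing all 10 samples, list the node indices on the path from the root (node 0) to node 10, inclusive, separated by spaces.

1. q=(7,4) nearest=0 d=6 new=(4,4) → add node 1 parent=0 cost=3
2. q=(32,13) nearest=1 d=28 new=(7,7) → add node 2 parent=1 cost=6
3. q=(14,7) nearest=2 d=7 new=(10,7) → add node 3 parent=2 cost=9
4. q=(16,0) nearest=3 d=7 new=(13,4) → add node 4 parent=3 cost=12
5. q=(32,1) nearest=4 d=19 new=(16,1) → add node 5 parent=4 cost=15
6. q=(11,1) nearest=4 d=3 new=(11,1) → add node 6 parent=4 cost=15
7. q=(15,5) nearest=4 d=2 new=(15,5) → add node 7 parent=4 cost=14
8. q=(15,6) nearest=7 d=1 new=(15,6) → add node 8 parent=7 cost=15
9. q=(12,4) nearest=4 d=1 new=(12,4) → add node 9 parent=4 cost=13
10. q=(21,2) nearest=5 d=5 new=(19,2) → add node 10 parent=5 cost=18

Path: 0 1 2 3 4 5 10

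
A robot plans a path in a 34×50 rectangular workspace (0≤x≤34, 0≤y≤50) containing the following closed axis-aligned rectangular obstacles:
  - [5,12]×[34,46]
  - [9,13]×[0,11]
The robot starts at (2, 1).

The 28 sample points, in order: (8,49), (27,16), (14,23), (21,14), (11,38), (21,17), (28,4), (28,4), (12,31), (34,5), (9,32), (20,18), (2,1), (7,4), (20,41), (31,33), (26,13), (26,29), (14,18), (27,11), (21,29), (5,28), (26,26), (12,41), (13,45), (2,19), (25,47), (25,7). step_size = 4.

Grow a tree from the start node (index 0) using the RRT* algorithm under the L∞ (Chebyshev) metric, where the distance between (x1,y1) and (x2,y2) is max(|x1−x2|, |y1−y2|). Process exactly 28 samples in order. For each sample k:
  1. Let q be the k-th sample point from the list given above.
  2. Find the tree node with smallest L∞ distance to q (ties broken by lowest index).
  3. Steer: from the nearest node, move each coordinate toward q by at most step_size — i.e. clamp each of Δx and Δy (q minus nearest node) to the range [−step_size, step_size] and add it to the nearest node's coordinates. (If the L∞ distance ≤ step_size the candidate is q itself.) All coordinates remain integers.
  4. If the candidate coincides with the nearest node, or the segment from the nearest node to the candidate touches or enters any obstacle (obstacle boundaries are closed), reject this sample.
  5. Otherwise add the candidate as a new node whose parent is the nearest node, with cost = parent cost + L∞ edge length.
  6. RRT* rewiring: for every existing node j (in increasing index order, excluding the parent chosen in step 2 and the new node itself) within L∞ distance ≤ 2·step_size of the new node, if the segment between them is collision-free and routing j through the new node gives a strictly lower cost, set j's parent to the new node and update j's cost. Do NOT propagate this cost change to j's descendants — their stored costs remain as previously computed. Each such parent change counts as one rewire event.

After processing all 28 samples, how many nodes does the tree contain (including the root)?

1. q=(8,49) nearest=0 d=48 new=(6,5) → add node 1 parent=0 cost=4
2. q=(27,16) nearest=1 d=21 new=(10,9) → blocked by [9,13]×[0,11], reject
3. q=(14,23) nearest=1 d=18 new=(10,9) → blocked by [9,13]×[0,11], reject
4. q=(21,14) nearest=1 d=15 new=(10,9) → blocked by [9,13]×[0,11], reject
5. q=(11,38) nearest=1 d=33 new=(10,9) → blocked by [9,13]×[0,11], reject
6. q=(21,17) nearest=1 d=15 new=(10,9) → blocked by [9,13]×[0,11], reject
7. q=(28,4) nearest=1 d=22 new=(10,4) → blocked by [9,13]×[0,11], reject
8. q=(28,4) nearest=1 d=22 new=(10,4) → blocked by [9,13]×[0,11], reject
9. q=(12,31) nearest=1 d=26 new=(10,9) → blocked by [9,13]×[0,11], reject
10. q=(34,5) nearest=1 d=28 new=(10,5) → blocked by [9,13]×[0,11], reject
11. q=(9,32) nearest=1 d=27 new=(9,9) → blocked by [9,13]×[0,11], reject
12. q=(20,18) nearest=1 d=14 new=(10,9) → blocked by [9,13]×[0,11], reject
13. q=(2,1) nearest=0 d=0 → coincident, reject
14. q=(7,4) nearest=1 d=1 new=(7,4) → add node 2 parent=1 cost=5
15. q=(20,41) nearest=1 d=36 new=(10,9) → blocked by [9,13]×[0,11], reject
16. q=(31,33) nearest=1 d=28 new=(10,9) → blocked by [9,13]×[0,11], reject
17. q=(26,13) nearest=2 d=19 new=(11,8) → blocked by [9,13]×[0,11], reject
18. q=(26,29) nearest=1 d=24 new=(10,9) → blocked by [9,13]×[0,11], reject
19. q=(14,18) nearest=1 d=13 new=(10,9) → blocked by [9,13]×[0,11], reject
20. q=(27,11) nearest=2 d=20 new=(11,8) → blocked by [9,13]×[0,11], reject
21. q=(21,29) nearest=1 d=24 new=(10,9) → blocked by [9,13]×[0,11], reject
22. q=(5,28) nearest=1 d=23 new=(5,9) → add node 3 parent=1 cost=8
23. q=(26,26) nearest=1 d=21 new=(10,9) → blocked by [9,13]×[0,11], reject
24. q=(12,41) nearest=3 d=32 new=(9,13) → add node 4 parent=3 cost=12
25. q=(13,45) nearest=4 d=32 new=(13,17) → add node 5 parent=4 cost=16
26. q=(2,19) nearest=4 d=7 new=(5,17) → add node 6 parent=4 cost=16
27. q=(25,47) nearest=5 d=30 new=(17,21) → add node 7 parent=5 cost=20
28. q=(25,7) nearest=5 d=12 new=(17,13) → add node 8 parent=5 cost=20

Node count: 9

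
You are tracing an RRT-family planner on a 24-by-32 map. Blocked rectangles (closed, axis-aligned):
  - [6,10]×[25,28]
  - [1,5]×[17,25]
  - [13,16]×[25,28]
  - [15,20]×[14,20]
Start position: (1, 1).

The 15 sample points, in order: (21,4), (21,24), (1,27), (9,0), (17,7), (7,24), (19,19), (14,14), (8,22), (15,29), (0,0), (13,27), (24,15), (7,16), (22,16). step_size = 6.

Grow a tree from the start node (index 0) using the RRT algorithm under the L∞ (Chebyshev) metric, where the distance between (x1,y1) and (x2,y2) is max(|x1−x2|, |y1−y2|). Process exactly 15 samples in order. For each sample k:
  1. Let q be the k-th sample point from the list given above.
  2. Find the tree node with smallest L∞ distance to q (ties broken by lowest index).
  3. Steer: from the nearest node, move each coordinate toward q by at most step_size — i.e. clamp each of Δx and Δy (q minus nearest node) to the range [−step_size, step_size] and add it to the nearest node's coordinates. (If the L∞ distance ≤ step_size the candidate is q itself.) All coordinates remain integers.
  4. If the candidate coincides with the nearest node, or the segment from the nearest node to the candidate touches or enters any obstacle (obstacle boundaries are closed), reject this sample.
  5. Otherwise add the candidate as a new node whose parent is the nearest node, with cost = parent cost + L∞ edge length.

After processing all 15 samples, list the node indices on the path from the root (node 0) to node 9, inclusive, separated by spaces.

1. q=(21,4) nearest=0 d=20 new=(7,4) → add node 1 parent=0 cost=6
2. q=(21,24) nearest=1 d=20 new=(13,10) → add node 2 parent=1 cost=12
3. q=(1,27) nearest=2 d=17 new=(7,16) → add node 3 parent=2 cost=18
4. q=(9,0) nearest=1 d=4 new=(9,0) → add node 4 parent=1 cost=10
5. q=(17,7) nearest=2 d=4 new=(17,7) → add node 5 parent=2 cost=16
6. q=(7,24) nearest=3 d=8 new=(7,22) → add node 6 parent=3 cost=24
7. q=(19,19) nearest=2 d=9 new=(19,16) → blocked by [15,20]×[14,20], reject
8. q=(14,14) nearest=2 d=4 new=(14,14) → add node 7 parent=2 cost=16
9. q=(8,22) nearest=6 d=1 new=(8,22) → add node 8 parent=6 cost=25
10. q=(15,29) nearest=8 d=7 new=(14,28) → blocked by [13,16]×[25,28], reject
11. q=(0,0) nearest=0 d=1 new=(0,0) → add node 9 parent=0 cost=1
12. q=(13,27) nearest=8 d=5 new=(13,27) → blocked by [13,16]×[25,28], reject
13. q=(24,15) nearest=5 d=8 new=(23,13) → add node 10 parent=5 cost=22
14. q=(7,16) nearest=3 d=0 → coincident, reject
15. q=(22,16) nearest=10 d=3 new=(22,16) → add node 11 parent=10 cost=25

Path: 0 9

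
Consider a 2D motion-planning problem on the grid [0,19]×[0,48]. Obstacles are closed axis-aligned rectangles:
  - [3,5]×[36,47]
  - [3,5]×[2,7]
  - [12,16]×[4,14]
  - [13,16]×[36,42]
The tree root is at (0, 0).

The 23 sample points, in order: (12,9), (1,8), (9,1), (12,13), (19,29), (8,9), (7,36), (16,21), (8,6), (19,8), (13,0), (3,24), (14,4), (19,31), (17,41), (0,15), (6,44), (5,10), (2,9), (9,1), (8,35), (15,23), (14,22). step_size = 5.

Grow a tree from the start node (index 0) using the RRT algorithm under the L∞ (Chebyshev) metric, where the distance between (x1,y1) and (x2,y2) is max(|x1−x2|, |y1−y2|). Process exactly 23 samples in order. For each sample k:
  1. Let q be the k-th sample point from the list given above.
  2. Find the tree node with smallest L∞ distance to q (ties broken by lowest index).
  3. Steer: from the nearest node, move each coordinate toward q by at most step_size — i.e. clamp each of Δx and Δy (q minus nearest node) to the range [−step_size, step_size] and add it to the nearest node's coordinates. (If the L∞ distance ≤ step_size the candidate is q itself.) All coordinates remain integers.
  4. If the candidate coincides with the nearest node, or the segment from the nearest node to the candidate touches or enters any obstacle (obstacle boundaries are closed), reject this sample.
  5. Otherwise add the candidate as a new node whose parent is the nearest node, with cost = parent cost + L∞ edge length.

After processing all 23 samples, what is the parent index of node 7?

1. q=(12,9) nearest=0 d=12 new=(5,5) → blocked by [3,5]×[2,7], reject
2. q=(1,8) nearest=0 d=8 new=(1,5) → add node 1 parent=0 cost=5
3. q=(9,1) nearest=1 d=8 new=(6,1) → blocked by [3,5]×[2,7], reject
4. q=(12,13) nearest=1 d=11 new=(6,10) → blocked by [3,5]×[2,7], reject
5. q=(19,29) nearest=1 d=24 new=(6,10) → blocked by [3,5]×[2,7], reject
6. q=(8,9) nearest=1 d=7 new=(6,9) → blocked by [3,5]×[2,7], reject
7. q=(7,36) nearest=1 d=31 new=(6,10) → blocked by [3,5]×[2,7], reject
8. q=(16,21) nearest=1 d=16 new=(6,10) → blocked by [3,5]×[2,7], reject
9. q=(8,6) nearest=1 d=7 new=(6,6) → blocked by [3,5]×[2,7], reject
10. q=(19,8) nearest=1 d=18 new=(6,8) → blocked by [3,5]×[2,7], reject
11. q=(13,0) nearest=1 d=12 new=(6,0) → blocked by [3,5]×[2,7], reject
12. q=(3,24) nearest=1 d=19 new=(3,10) → add node 2 parent=1 cost=10
13. q=(14,4) nearest=2 d=11 new=(8,5) → add node 3 parent=2 cost=15
14. q=(19,31) nearest=2 d=21 new=(8,15) → add node 4 parent=2 cost=15
15. q=(17,41) nearest=4 d=26 new=(13,20) → add node 5 parent=4 cost=20
16. q=(0,15) nearest=2 d=5 new=(0,15) → add node 6 parent=2 cost=15
17. q=(6,44) nearest=5 d=24 new=(8,25) → add node 7 parent=5 cost=25
18. q=(5,10) nearest=2 d=2 new=(5,10) → add node 8 parent=2 cost=12
19. q=(2,9) nearest=2 d=1 new=(2,9) → add node 9 parent=2 cost=11
20. q=(9,1) nearest=3 d=4 new=(9,1) → add node 10 parent=3 cost=19
21. q=(8,35) nearest=7 d=10 new=(8,30) → add node 11 parent=7 cost=30
22. q=(15,23) nearest=5 d=3 new=(15,23) → add node 12 parent=5 cost=23
23. q=(14,22) nearest=12 d=1 new=(14,22) → add node 13 parent=12 cost=24

Parent of node 7: 5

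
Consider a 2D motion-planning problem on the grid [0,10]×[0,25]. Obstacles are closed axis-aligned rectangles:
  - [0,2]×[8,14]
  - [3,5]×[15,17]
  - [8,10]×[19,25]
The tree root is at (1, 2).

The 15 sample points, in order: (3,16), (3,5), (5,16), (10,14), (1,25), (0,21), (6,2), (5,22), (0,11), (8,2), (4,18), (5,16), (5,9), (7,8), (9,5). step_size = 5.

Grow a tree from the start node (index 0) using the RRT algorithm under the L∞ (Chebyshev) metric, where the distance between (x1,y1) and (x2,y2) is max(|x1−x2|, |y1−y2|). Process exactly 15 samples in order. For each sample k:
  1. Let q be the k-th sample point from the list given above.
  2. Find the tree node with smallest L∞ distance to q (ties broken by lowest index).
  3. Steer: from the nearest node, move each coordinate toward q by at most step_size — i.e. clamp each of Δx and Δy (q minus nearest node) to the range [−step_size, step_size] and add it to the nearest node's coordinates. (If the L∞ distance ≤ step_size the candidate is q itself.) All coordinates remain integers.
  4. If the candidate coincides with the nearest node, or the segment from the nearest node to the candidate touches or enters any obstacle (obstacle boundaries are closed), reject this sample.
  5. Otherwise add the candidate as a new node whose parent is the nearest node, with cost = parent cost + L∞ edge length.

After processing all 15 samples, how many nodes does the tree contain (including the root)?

1. q=(3,16) nearest=0 d=14 new=(3,7) → add node 1 parent=0 cost=5
2. q=(3,5) nearest=1 d=2 new=(3,5) → add node 2 parent=1 cost=7
3. q=(5,16) nearest=1 d=9 new=(5,12) → add node 3 parent=1 cost=10
4. q=(10,14) nearest=3 d=5 new=(10,14) → add node 4 parent=3 cost=15
5. q=(1,25) nearest=4 d=11 new=(5,19) → add node 5 parent=4 cost=20
6. q=(0,21) nearest=5 d=5 new=(0,21) → add node 6 parent=5 cost=25
7. q=(6,2) nearest=2 d=3 new=(6,2) → add node 7 parent=2 cost=10
8. q=(5,22) nearest=5 d=3 new=(5,22) → add node 8 parent=5 cost=23
9. q=(0,11) nearest=1 d=4 new=(0,11) → blocked by [0,2]×[8,14], reject
10. q=(8,2) nearest=7 d=2 new=(8,2) → add node 9 parent=7 cost=12
11. q=(4,18) nearest=5 d=1 new=(4,18) → add node 10 parent=5 cost=21
12. q=(5,16) nearest=10 d=2 new=(5,16) → blocked by [3,5]×[15,17], reject
13. q=(5,9) nearest=1 d=2 new=(5,9) → add node 11 parent=1 cost=7
14. q=(7,8) nearest=11 d=2 new=(7,8) → add node 12 parent=11 cost=9
15. q=(9,5) nearest=7 d=3 new=(9,5) → add node 13 parent=7 cost=13

Node count: 14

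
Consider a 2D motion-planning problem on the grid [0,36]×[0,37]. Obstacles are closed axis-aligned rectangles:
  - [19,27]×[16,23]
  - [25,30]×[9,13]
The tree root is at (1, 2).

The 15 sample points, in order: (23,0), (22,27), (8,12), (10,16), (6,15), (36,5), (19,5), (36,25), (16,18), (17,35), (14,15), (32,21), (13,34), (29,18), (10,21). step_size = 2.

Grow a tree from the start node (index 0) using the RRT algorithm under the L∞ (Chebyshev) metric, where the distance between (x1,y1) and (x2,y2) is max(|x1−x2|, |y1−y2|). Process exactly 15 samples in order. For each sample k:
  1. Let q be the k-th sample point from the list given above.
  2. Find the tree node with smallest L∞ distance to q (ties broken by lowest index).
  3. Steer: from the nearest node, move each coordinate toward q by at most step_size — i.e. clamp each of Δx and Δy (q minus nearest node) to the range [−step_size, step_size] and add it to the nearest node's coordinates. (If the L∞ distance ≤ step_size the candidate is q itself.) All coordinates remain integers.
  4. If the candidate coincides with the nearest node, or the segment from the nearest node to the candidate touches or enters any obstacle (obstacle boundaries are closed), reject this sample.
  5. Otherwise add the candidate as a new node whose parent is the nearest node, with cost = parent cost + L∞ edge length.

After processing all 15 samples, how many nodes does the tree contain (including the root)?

Node count: 16

1. q=(23,0) nearest=0 d=22 new=(3,0) → add node 1 parent=0 cost=2
2. q=(22,27) nearest=0 d=25 new=(3,4) → add node 2 parent=0 cost=2
3. q=(8,12) nearest=2 d=8 new=(5,6) → add node 3 parent=2 cost=4
4. q=(10,16) nearest=3 d=10 new=(7,8) → add node 4 parent=3 cost=6
5. q=(6,15) nearest=4 d=7 new=(6,10) → add node 5 parent=4 cost=8
6. q=(36,5) nearest=4 d=29 new=(9,6) → add node 6 parent=4 cost=8
7. q=(19,5) nearest=6 d=10 new=(11,5) → add node 7 parent=6 cost=10
8. q=(36,25) nearest=7 d=25 new=(13,7) → add node 8 parent=7 cost=12
9. q=(16,18) nearest=4 d=10 new=(9,10) → add node 9 parent=4 cost=8
10. q=(17,35) nearest=5 d=25 new=(8,12) → add node 10 parent=5 cost=10
11. q=(14,15) nearest=9 d=5 new=(11,12) → add node 11 parent=9 cost=10
12. q=(32,21) nearest=8 d=19 new=(15,9) → add node 12 parent=8 cost=14
13. q=(13,34) nearest=10 d=22 new=(10,14) → add node 13 parent=10 cost=12
14. q=(29,18) nearest=12 d=14 new=(17,11) → add node 14 parent=12 cost=16
15. q=(10,21) nearest=13 d=7 new=(10,16) → add node 15 parent=13 cost=14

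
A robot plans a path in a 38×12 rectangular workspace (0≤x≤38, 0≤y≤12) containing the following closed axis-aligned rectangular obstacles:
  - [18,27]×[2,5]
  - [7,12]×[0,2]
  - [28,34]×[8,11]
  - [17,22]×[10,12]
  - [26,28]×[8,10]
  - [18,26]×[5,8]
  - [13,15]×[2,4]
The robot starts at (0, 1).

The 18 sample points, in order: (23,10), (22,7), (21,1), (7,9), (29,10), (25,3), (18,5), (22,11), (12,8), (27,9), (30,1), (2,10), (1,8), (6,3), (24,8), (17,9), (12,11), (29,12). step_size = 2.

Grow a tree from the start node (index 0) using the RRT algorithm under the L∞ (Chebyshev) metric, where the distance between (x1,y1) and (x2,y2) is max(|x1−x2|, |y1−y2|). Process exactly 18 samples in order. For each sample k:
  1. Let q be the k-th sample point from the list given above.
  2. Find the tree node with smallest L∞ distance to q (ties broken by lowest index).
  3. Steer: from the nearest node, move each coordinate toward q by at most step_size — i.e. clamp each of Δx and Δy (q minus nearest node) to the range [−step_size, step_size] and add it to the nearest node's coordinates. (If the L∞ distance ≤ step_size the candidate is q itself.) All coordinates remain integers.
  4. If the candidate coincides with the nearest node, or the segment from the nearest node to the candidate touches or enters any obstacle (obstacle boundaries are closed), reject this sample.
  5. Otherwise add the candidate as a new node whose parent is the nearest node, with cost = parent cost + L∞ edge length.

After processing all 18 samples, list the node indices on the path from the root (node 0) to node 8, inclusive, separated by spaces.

1. q=(23,10) nearest=0 d=23 new=(2,3) → add node 1 parent=0 cost=2
2. q=(22,7) nearest=1 d=20 new=(4,5) → add node 2 parent=1 cost=4
3. q=(21,1) nearest=2 d=17 new=(6,3) → add node 3 parent=2 cost=6
4. q=(7,9) nearest=2 d=4 new=(6,7) → add node 4 parent=2 cost=6
5. q=(29,10) nearest=3 d=23 new=(8,5) → add node 5 parent=3 cost=8
6. q=(25,3) nearest=5 d=17 new=(10,3) → add node 6 parent=5 cost=10
7. q=(18,5) nearest=6 d=8 new=(12,5) → add node 7 parent=6 cost=12
8. q=(22,11) nearest=7 d=10 new=(14,7) → add node 8 parent=7 cost=14
9. q=(12,8) nearest=8 d=2 new=(12,8) → add node 9 parent=8 cost=16
10. q=(27,9) nearest=8 d=13 new=(16,9) → add node 10 parent=8 cost=16
11. q=(30,1) nearest=10 d=14 new=(18,7) → blocked by [18,26]×[5,8], reject
12. q=(2,10) nearest=4 d=4 new=(4,9) → add node 11 parent=4 cost=8
13. q=(1,8) nearest=2 d=3 new=(2,7) → add node 12 parent=2 cost=6
14. q=(6,3) nearest=3 d=0 → coincident, reject
15. q=(24,8) nearest=10 d=8 new=(18,8) → blocked by [18,26]×[5,8], reject
16. q=(17,9) nearest=10 d=1 new=(17,9) → add node 13 parent=10 cost=17
17. q=(12,11) nearest=9 d=3 new=(12,10) → add node 14 parent=9 cost=18
18. q=(29,12) nearest=13 d=12 new=(19,11) → blocked by [17,22]×[10,12], reject

Path: 0 1 2 3 5 6 7 8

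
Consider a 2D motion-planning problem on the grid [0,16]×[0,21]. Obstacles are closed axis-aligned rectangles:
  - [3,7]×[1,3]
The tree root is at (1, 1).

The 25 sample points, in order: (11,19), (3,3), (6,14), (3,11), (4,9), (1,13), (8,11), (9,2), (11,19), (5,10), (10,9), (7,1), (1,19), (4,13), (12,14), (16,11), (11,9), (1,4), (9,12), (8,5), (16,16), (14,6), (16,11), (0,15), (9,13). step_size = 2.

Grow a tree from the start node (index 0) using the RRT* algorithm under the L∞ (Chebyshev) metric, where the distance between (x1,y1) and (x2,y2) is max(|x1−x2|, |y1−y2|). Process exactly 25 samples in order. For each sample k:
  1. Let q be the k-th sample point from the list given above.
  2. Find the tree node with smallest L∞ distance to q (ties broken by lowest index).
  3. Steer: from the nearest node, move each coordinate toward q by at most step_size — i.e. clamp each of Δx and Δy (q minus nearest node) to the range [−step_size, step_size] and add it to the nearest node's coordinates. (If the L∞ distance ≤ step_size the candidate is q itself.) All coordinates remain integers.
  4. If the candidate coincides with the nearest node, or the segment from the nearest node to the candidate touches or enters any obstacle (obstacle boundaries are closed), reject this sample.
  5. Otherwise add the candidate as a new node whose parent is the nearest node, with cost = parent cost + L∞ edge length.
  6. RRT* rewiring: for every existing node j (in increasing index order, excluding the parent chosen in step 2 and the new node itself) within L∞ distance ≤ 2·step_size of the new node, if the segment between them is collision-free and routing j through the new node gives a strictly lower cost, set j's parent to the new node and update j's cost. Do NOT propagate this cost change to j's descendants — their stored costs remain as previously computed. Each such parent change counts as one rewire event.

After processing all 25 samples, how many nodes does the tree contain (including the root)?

1. q=(11,19) nearest=0 d=18 new=(3,3) → blocked by [3,7]×[1,3], reject
2. q=(3,3) nearest=0 d=2 new=(3,3) → blocked by [3,7]×[1,3], reject
3. q=(6,14) nearest=0 d=13 new=(3,3) → blocked by [3,7]×[1,3], reject
4. q=(3,11) nearest=0 d=10 new=(3,3) → blocked by [3,7]×[1,3], reject
5. q=(4,9) nearest=0 d=8 new=(3,3) → blocked by [3,7]×[1,3], reject
6. q=(1,13) nearest=0 d=12 new=(1,3) → add node 1 parent=0 cost=2
7. q=(8,11) nearest=1 d=8 new=(3,5) → add node 2 parent=1 cost=4
8. q=(9,2) nearest=2 d=6 new=(5,3) → blocked by [3,7]×[1,3], reject
9. q=(11,19) nearest=2 d=14 new=(5,7) → add node 3 parent=2 cost=6
10. q=(5,10) nearest=3 d=3 new=(5,9) → add node 4 parent=3 cost=8
11. q=(10,9) nearest=3 d=5 new=(7,9) → add node 5 parent=3 cost=8
12. q=(7,1) nearest=2 d=4 new=(5,3) → blocked by [3,7]×[1,3], reject
13. q=(1,19) nearest=4 d=10 new=(3,11) → add node 6 parent=4 cost=10
14. q=(4,13) nearest=6 d=2 new=(4,13) → add node 7 parent=6 cost=12
15. q=(12,14) nearest=5 d=5 new=(9,11) → add node 8 parent=5 cost=10
16. q=(16,11) nearest=8 d=7 new=(11,11) → add node 9 parent=8 cost=12
17. q=(11,9) nearest=8 d=2 new=(11,9) → add node 10 parent=8 cost=12
18. q=(1,4) nearest=1 d=1 new=(1,4) → add node 11 parent=1 cost=3
19. q=(9,12) nearest=8 d=1 new=(9,12) → add node 12 parent=8 cost=11
20. q=(8,5) nearest=3 d=3 new=(7,5) → add node 13 parent=3 cost=8
21. q=(16,16) nearest=9 d=5 new=(13,13) → add node 14 parent=9 cost=14
22. q=(14,6) nearest=10 d=3 new=(13,7) → add node 15 parent=10 cost=14
23. q=(16,11) nearest=14 d=3 new=(15,11) → add node 16 parent=14 cost=16
24. q=(0,15) nearest=6 d=4 new=(1,13) → add node 17 parent=6 cost=12
25. q=(9,13) nearest=12 d=1 new=(9,13) → add node 18 parent=12 cost=12

Node count: 19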